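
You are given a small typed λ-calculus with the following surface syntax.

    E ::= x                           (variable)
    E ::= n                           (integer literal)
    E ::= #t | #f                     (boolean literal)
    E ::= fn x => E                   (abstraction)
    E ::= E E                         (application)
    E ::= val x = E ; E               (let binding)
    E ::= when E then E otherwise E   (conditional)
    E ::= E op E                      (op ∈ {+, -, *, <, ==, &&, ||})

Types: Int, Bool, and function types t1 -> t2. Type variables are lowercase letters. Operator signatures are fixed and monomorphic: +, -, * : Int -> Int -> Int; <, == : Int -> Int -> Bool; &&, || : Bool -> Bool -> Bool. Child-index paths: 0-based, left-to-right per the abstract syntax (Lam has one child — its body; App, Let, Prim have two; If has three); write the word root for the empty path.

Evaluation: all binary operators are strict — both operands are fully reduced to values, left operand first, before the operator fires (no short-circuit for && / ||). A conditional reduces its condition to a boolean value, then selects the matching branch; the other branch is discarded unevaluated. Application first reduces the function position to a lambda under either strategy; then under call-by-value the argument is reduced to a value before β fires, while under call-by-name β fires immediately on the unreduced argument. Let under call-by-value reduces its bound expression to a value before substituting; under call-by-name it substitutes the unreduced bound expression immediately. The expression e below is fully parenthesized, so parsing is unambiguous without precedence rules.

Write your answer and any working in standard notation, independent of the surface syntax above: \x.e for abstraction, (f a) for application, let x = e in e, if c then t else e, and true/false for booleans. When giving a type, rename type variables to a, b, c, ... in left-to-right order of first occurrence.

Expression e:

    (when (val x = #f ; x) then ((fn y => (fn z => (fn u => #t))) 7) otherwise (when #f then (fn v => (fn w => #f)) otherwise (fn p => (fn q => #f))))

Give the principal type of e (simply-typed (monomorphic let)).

Derivation:
let x : Bool
x : Bool
  unify Bool ~ Bool
\u._ : c -> Bool
\z._ : b -> c -> Bool
\y._ : a -> b -> c -> Bool
  unify a -> b -> c -> Bool ~ Int -> d
  unify a ~ Int
  unify b -> c -> Bool ~ d
_ _ : b -> c -> Bool
  unify Bool ~ Bool
\w._ : f -> Bool
\v._ : e -> f -> Bool
\q._ : h -> Bool
\p._ : g -> h -> Bool
  unify e -> f -> Bool ~ g -> h -> Bool
  unify e ~ g
  unify f -> Bool ~ h -> Bool
  unify f ~ h
  unify Bool ~ Bool
  unify b -> c -> Bool ~ g -> h -> Bool
  unify b ~ g
  unify c -> Bool ~ h -> Bool
  unify c ~ h
  unify Bool ~ Bool

Answer: a -> b -> Bool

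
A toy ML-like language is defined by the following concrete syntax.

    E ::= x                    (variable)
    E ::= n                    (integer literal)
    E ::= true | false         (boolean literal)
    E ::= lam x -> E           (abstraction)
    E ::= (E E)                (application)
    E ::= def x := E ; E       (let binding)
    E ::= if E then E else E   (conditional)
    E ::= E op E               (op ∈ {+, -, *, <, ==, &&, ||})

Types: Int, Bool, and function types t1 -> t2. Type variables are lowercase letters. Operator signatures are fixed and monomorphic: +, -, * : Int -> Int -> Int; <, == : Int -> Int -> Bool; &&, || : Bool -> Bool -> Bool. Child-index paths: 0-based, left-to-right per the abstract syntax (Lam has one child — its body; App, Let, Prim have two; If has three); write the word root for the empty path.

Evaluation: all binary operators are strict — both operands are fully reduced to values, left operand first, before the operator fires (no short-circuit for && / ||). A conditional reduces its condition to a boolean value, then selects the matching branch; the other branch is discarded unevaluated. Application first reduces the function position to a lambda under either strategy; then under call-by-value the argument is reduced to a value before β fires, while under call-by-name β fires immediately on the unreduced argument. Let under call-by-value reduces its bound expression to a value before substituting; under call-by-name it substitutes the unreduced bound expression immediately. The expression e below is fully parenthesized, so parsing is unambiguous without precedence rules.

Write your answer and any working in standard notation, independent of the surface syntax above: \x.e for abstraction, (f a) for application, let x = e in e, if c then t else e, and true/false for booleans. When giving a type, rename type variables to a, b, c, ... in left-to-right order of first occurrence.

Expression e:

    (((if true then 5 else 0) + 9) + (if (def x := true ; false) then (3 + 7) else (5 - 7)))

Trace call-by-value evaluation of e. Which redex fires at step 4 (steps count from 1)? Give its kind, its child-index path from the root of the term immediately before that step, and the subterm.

Answer: if at 1 : (if false then (3 + 7) else (5 - 7))

Working:
step 0: (((if true then 5 else 0) + 9) + (if (let x = true in false) then (3 + 7) else (5 - 7)))
step 1: [if@0.0] ((5 + 9) + (if (let x = true in false) then (3 + 7) else (5 - 7)))
step 2: [delta@0] (14 + (if (let x = true in false) then (3 + 7) else (5 - 7)))
step 3: [let@1.0] (14 + (if false then (3 + 7) else (5 - 7)))
step 4: [if@1] (14 + (5 - 7))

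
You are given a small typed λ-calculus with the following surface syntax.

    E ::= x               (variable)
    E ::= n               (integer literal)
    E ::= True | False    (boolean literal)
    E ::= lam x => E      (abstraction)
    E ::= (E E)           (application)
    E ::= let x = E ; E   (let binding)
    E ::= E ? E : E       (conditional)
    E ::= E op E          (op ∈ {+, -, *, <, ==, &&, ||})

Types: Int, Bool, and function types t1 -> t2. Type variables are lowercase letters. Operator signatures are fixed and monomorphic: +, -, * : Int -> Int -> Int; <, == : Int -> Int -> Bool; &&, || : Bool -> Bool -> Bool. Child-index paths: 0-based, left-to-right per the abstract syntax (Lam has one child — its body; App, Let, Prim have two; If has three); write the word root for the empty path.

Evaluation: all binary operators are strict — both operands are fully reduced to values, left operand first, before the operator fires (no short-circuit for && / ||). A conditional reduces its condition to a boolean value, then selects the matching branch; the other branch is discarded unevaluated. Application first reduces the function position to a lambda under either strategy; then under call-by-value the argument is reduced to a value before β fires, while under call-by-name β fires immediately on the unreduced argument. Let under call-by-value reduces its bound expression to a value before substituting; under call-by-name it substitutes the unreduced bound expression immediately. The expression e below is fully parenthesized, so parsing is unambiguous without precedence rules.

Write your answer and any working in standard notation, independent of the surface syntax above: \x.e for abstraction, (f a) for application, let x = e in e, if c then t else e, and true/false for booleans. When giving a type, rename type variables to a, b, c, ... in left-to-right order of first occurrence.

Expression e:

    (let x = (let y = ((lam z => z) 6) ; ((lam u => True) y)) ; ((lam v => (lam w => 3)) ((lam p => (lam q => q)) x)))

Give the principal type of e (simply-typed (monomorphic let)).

Trace:
z : a
\z._ : a -> a
  unify a -> a ~ Int -> b
  unify a ~ Int
  unify Int ~ b
_ _ : Int
let y : Int
\u._ : c -> Bool
y : Int
  unify c -> Bool ~ Int -> d
  unify c ~ Int
  unify Bool ~ d
_ _ : Bool
let x : Bool
\w._ : f -> Int
\v._ : e -> f -> Int
q : h
\q._ : h -> h
\p._ : g -> h -> h
x : Bool
  unify g -> h -> h ~ Bool -> i
  unify g ~ Bool
  unify h -> h ~ i
_ _ : h -> h
  unify e -> f -> Int ~ (h -> h) -> j
  unify e ~ h -> h
  unify f -> Int ~ j
_ _ : f -> Int

Answer: a -> Int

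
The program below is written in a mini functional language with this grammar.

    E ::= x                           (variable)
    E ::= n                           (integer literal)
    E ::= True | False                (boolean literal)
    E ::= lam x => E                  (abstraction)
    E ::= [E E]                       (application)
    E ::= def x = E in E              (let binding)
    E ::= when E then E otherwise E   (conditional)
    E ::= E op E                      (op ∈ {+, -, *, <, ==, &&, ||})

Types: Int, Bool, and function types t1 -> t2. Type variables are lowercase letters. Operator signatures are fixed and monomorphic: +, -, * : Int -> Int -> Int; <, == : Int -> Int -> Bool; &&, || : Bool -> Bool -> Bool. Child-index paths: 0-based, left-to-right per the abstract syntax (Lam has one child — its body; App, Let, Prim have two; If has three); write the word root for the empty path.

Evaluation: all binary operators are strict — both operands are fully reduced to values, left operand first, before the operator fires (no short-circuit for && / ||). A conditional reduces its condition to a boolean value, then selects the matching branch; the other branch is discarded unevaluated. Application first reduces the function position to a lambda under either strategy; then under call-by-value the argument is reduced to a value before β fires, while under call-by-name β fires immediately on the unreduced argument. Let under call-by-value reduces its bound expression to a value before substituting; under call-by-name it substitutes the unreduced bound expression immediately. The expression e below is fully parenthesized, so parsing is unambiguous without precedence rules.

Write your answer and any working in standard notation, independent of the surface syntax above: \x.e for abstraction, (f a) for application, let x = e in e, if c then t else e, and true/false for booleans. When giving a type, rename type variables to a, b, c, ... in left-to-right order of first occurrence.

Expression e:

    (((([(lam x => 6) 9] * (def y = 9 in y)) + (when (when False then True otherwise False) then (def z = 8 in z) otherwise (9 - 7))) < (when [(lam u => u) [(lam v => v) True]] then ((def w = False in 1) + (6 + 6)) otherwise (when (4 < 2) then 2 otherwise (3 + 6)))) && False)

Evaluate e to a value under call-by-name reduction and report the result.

Trace:
step 0: ((((((\x.6) 9) * (let y = 9 in y)) + (if (if false then true else false) then (let z = 8 in z) else (9 - 7))) < (if ((\u.u) ((\v.v) true)) then ((let w = false in 1) + (6 + 6)) else (if (4 < 2) then 2 else (3 + 6)))) && false)
step 1: [beta@0.0.0.0] ((((6 * (let y = 9 in y)) + (if (if false then true else false) then (let z = 8 in z) else (9 - 7))) < (if ((\u.u) ((\v.v) true)) then ((let w = false in 1) + (6 + 6)) else (if (4 < 2) then 2 else (3 + 6)))) && false)
step 2: [let@0.0.0.1] ((((6 * 9) + (if (if false then true else false) then (let z = 8 in z) else (9 - 7))) < (if ((\u.u) ((\v.v) true)) then ((let w = false in 1) + (6 + 6)) else (if (4 < 2) then 2 else (3 + 6)))) && false)
step 3: [delta@0.0.0] (((54 + (if (if false then true else false) then (let z = 8 in z) else (9 - 7))) < (if ((\u.u) ((\v.v) true)) then ((let w = false in 1) + (6 + 6)) else (if (4 < 2) then 2 else (3 + 6)))) && false)
step 4: [if@0.0.1.0] (((54 + (if false then (let z = 8 in z) else (9 - 7))) < (if ((\u.u) ((\v.v) true)) then ((let w = false in 1) + (6 + 6)) else (if (4 < 2) then 2 else (3 + 6)))) && false)
step 5: [if@0.0.1] (((54 + (9 - 7)) < (if ((\u.u) ((\v.v) true)) then ((let w = false in 1) + (6 + 6)) else (if (4 < 2) then 2 else (3 + 6)))) && false)
step 6: [delta@0.0.1] (((54 + 2) < (if ((\u.u) ((\v.v) true)) then ((let w = false in 1) + (6 + 6)) else (if (4 < 2) then 2 else (3 + 6)))) && false)
step 7: [delta@0.0] ((56 < (if ((\u.u) ((\v.v) true)) then ((let w = false in 1) + (6 + 6)) else (if (4 < 2) then 2 else (3 + 6)))) && false)
step 8: [beta@0.1.0] ((56 < (if ((\v.v) true) then ((let w = false in 1) + (6 + 6)) else (if (4 < 2) then 2 else (3 + 6)))) && false)
step 9: [beta@0.1.0] ((56 < (if true then ((let w = false in 1) + (6 + 6)) else (if (4 < 2) then 2 else (3 + 6)))) && false)
step 10: [if@0.1] ((56 < ((let w = false in 1) + (6 + 6))) && false)
step 11: [let@0.1.0] ((56 < (1 + (6 + 6))) && false)
step 12: [delta@0.1.1] ((56 < (1 + 12)) && false)
step 13: [delta@0.1] ((56 < 13) && false)
step 14: [delta@0] (false && false)
step 15: [delta@root] false

Answer: false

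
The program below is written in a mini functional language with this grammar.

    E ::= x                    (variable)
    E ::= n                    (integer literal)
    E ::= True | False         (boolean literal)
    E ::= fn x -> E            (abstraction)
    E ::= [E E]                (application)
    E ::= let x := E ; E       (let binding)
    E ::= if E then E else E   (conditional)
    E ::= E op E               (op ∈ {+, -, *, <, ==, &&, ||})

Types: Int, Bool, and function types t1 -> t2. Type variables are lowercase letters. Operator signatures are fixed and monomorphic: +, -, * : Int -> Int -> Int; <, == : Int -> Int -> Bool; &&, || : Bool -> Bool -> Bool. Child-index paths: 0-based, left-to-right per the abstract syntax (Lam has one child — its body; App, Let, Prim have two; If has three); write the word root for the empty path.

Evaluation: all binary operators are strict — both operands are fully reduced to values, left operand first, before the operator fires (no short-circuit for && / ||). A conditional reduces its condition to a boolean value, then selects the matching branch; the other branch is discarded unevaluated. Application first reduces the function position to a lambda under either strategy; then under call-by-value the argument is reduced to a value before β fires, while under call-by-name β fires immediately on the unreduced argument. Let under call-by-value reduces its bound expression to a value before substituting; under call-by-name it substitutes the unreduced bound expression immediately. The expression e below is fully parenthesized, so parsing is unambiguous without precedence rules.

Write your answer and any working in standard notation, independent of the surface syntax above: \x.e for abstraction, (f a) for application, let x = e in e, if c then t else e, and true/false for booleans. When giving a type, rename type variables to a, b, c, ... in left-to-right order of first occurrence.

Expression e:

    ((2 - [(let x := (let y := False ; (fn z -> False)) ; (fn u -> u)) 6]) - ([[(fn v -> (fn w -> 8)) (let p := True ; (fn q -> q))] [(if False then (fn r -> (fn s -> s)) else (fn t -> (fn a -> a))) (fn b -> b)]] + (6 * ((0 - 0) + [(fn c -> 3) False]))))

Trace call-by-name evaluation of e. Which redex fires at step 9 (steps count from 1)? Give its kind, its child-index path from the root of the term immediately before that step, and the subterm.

Answer: delta at 1.1 : (6 * 3)

Working:
step 0: ((2 - ((let x = (let y = false in (\z.false)) in (\u.u)) 6)) - ((((\v.(\w.8)) (let p = true in (\q.q))) ((if false then (\r.(\s.s)) else (\t.(\a.a))) (\b.b))) + (6 * ((0 - 0) + ((\c.3) false)))))
step 1: [let@0.1.0] ((2 - ((\u.u) 6)) - ((((\v.(\w.8)) (let p = true in (\q.q))) ((if false then (\r.(\s.s)) else (\t.(\a.a))) (\b.b))) + (6 * ((0 - 0) + ((\c.3) false)))))
step 2: [beta@0.1] ((2 - 6) - ((((\v.(\w.8)) (let p = true in (\q.q))) ((if false then (\r.(\s.s)) else (\t.(\a.a))) (\b.b))) + (6 * ((0 - 0) + ((\c.3) false)))))
step 3: [delta@0] (-4 - ((((\v.(\w.8)) (let p = true in (\q.q))) ((if false then (\r.(\s.s)) else (\t.(\a.a))) (\b.b))) + (6 * ((0 - 0) + ((\c.3) false)))))
step 4: [beta@1.0.0] (-4 - (((\w.8) ((if false then (\r.(\s.s)) else (\t.(\a.a))) (\b.b))) + (6 * ((0 - 0) + ((\c.3) false)))))
step 5: [beta@1.0] (-4 - (8 + (6 * ((0 - 0) + ((\c.3) false)))))
step 6: [delta@1.1.1.0] (-4 - (8 + (6 * (0 + ((\c.3) false)))))
step 7: [beta@1.1.1.1] (-4 - (8 + (6 * (0 + 3))))
step 8: [delta@1.1.1] (-4 - (8 + (6 * 3)))
step 9: [delta@1.1] (-4 - (8 + 18))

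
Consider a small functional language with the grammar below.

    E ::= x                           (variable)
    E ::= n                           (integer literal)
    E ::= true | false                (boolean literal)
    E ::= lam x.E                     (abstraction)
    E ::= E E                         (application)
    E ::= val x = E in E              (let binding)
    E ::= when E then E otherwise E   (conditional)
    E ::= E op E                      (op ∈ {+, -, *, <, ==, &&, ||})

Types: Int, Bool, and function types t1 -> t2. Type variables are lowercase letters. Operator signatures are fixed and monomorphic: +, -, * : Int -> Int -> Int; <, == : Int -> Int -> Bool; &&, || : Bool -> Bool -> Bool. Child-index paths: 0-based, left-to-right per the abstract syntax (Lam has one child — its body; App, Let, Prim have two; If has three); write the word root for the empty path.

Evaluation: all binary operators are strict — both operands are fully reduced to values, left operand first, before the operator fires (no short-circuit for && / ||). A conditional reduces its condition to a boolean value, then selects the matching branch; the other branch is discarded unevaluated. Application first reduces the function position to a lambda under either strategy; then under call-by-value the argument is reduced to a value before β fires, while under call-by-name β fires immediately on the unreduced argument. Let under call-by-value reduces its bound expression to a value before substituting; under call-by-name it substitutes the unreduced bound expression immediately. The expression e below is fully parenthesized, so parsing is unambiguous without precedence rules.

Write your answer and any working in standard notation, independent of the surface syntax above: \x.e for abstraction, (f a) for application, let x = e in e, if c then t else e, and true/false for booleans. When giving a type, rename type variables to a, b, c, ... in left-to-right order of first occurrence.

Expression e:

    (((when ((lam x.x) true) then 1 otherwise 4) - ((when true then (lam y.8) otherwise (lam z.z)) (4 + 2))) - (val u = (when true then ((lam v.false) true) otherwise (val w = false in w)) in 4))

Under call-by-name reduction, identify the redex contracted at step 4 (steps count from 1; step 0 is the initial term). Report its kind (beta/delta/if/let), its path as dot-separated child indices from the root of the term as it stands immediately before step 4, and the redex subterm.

Trace:
step 0: (((if ((\x.x) true) then 1 else 4) - ((if true then (\y.8) else (\z.z)) (4 + 2))) - (let u = (if true then ((\v.false) true) else (let w = false in w)) in 4))
step 1: [beta@0.0.0] (((if true then 1 else 4) - ((if true then (\y.8) else (\z.z)) (4 + 2))) - (let u = (if true then ((\v.false) true) else (let w = false in w)) in 4))
step 2: [if@0.0] ((1 - ((if true then (\y.8) else (\z.z)) (4 + 2))) - (let u = (if true then ((\v.false) true) else (let w = false in w)) in 4))
step 3: [if@0.1.0] ((1 - ((\y.8) (4 + 2))) - (let u = (if true then ((\v.false) true) else (let w = false in w)) in 4))
step 4: [beta@0.1] ((1 - 8) - (let u = (if true then ((\v.false) true) else (let w = false in w)) in 4))

Answer: beta at 0.1 : ((\y.8) (4 + 2))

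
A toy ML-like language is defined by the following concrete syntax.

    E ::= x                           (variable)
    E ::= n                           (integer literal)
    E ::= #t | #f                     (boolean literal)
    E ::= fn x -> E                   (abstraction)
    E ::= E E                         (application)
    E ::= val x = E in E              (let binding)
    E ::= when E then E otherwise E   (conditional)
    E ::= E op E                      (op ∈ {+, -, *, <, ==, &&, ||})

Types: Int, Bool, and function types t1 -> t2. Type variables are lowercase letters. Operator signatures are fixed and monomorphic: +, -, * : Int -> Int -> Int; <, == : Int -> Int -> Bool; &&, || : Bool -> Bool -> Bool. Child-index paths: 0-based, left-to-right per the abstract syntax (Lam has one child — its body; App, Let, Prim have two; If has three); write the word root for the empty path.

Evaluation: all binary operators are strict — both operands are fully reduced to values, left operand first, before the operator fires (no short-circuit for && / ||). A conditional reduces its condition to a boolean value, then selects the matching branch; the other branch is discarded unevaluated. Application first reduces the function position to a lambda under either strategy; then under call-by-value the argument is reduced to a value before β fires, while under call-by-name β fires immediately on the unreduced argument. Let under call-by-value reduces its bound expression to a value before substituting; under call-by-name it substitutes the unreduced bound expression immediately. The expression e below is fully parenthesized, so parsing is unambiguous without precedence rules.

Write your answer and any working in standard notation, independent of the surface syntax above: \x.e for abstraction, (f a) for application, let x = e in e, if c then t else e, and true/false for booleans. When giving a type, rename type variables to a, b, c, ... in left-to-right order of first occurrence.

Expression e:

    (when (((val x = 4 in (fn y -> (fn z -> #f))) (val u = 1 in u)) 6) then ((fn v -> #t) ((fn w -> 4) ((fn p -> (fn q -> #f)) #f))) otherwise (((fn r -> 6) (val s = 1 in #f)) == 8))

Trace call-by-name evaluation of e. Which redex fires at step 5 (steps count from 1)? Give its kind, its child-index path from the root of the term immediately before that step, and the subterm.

Answer: beta at 0 : ((\r.6) (let s = 1 in false))

Derivation:
step 0: (if (((let x = 4 in (\y.(\z.false))) (let u = 1 in u)) 6) then ((\v.true) ((\w.4) ((\p.(\q.false)) false))) else (((\r.6) (let s = 1 in false)) == 8))
step 1: [let@0.0.0] (if (((\y.(\z.false)) (let u = 1 in u)) 6) then ((\v.true) ((\w.4) ((\p.(\q.false)) false))) else (((\r.6) (let s = 1 in false)) == 8))
step 2: [beta@0.0] (if ((\z.false) 6) then ((\v.true) ((\w.4) ((\p.(\q.false)) false))) else (((\r.6) (let s = 1 in false)) == 8))
step 3: [beta@0] (if false then ((\v.true) ((\w.4) ((\p.(\q.false)) false))) else (((\r.6) (let s = 1 in false)) == 8))
step 4: [if@root] (((\r.6) (let s = 1 in false)) == 8)
step 5: [beta@0] (6 == 8)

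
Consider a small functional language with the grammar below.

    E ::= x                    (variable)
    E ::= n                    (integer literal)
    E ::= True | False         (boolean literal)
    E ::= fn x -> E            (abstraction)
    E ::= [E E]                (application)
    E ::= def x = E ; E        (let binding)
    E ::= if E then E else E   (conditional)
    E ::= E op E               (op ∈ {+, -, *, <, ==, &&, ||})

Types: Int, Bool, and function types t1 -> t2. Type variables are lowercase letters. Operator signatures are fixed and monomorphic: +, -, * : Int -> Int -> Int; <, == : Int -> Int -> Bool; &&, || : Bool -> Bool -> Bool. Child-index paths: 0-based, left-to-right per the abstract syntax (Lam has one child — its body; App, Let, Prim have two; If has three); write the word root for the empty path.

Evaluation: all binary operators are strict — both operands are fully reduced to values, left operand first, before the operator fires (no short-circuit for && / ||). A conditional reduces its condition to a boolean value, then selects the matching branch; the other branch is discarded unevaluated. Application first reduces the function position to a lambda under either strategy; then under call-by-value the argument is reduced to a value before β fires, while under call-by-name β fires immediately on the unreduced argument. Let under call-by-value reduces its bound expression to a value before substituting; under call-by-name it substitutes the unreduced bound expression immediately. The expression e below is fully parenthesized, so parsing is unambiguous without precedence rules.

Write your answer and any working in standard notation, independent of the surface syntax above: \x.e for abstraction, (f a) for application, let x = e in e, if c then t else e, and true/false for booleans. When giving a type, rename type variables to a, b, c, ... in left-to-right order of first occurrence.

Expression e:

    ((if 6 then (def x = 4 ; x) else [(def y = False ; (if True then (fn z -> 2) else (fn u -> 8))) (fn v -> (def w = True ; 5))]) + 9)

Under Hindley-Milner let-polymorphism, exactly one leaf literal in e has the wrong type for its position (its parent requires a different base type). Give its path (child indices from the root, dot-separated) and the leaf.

Answer: 0.0 : 6

Trace:
  unify Int ~ Bool
  FAIL: mismatch Int ~ Bool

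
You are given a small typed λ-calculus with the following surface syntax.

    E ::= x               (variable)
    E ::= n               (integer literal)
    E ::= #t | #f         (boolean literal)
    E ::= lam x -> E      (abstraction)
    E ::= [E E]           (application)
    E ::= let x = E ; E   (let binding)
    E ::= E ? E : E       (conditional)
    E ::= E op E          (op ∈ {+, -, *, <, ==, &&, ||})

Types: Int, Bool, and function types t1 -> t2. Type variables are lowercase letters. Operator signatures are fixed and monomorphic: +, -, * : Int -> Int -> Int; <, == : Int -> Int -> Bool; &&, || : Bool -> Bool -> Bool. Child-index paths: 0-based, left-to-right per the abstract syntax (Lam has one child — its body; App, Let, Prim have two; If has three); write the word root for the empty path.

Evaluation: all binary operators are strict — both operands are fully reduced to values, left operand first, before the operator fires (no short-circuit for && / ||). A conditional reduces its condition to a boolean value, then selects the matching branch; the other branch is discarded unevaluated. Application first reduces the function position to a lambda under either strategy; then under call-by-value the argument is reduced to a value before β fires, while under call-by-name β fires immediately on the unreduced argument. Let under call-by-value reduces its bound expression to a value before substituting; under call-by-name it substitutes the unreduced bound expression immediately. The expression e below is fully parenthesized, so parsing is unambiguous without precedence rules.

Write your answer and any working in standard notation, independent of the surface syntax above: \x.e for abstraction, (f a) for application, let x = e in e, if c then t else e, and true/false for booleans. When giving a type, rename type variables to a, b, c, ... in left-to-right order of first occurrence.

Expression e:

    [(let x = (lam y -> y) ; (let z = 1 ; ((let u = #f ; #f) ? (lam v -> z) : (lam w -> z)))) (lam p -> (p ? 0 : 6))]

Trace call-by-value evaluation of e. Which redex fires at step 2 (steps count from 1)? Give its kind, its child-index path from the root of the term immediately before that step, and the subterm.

Answer: let at 0 : (let z = 1 in (if (let u = false in false) then (\v.z) else (\w.z)))

Trace:
step 0: ((let x = (\y.y) in (let z = 1 in (if (let u = false in false) then (\v.z) else (\w.z)))) (\p.(if p then 0 else 6)))
step 1: [let@0] ((let z = 1 in (if (let u = false in false) then (\v.z) else (\w.z))) (\p.(if p then 0 else 6)))
step 2: [let@0] ((if (let u = false in false) then (\v.1) else (\w.1)) (\p.(if p then 0 else 6)))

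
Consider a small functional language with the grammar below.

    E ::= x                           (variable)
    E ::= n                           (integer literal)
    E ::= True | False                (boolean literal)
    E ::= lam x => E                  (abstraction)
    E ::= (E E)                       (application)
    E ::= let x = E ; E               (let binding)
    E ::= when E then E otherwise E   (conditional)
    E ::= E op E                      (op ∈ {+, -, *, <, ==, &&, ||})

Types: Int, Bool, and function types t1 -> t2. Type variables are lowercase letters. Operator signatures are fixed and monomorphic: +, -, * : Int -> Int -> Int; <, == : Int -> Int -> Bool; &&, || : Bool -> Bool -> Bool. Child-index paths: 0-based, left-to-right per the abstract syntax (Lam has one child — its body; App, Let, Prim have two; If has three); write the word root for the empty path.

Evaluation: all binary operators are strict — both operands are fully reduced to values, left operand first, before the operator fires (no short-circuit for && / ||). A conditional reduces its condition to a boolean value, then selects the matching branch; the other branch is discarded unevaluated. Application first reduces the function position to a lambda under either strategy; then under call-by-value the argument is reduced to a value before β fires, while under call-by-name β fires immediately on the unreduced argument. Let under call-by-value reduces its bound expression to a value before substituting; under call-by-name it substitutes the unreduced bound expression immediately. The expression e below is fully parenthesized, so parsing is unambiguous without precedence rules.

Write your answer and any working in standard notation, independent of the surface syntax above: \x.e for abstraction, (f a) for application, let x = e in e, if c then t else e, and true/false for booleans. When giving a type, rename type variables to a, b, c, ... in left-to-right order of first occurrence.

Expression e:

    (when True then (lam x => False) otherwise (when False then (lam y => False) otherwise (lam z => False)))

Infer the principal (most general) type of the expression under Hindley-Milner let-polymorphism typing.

Answer: a -> Bool

Trace:
  unify Bool ~ Bool
\x._ : a -> Bool
  unify Bool ~ Bool
\y._ : b -> Bool
\z._ : c -> Bool
  unify b -> Bool ~ c -> Bool
  unify b ~ c
  unify Bool ~ Bool
  unify a -> Bool ~ c -> Bool
  unify a ~ c
  unify Bool ~ Bool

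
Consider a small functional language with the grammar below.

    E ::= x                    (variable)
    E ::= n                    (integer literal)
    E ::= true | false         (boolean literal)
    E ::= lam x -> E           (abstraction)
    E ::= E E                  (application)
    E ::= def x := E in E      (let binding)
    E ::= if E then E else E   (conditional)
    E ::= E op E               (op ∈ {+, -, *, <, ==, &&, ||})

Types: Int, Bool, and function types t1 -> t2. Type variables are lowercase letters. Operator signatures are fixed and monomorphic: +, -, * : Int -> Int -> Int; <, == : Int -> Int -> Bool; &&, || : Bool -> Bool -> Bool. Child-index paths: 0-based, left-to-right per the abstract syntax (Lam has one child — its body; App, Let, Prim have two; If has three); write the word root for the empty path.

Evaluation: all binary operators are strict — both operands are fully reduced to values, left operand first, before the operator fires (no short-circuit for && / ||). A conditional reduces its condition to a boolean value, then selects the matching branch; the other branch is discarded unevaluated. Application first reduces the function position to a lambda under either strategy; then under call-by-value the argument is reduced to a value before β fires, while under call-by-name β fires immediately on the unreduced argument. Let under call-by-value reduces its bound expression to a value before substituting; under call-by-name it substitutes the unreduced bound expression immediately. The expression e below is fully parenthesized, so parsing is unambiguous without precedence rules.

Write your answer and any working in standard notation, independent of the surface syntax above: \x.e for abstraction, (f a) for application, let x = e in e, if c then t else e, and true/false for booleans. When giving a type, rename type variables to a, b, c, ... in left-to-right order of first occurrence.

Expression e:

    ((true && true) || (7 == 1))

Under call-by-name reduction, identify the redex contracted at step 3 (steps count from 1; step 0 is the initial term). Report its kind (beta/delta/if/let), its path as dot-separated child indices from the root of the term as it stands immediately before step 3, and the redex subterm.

Answer: delta at root : (true || false)

Working:
step 0: ((true && true) || (7 == 1))
step 1: [delta@0] (true || (7 == 1))
step 2: [delta@1] (true || false)
step 3: [delta@root] true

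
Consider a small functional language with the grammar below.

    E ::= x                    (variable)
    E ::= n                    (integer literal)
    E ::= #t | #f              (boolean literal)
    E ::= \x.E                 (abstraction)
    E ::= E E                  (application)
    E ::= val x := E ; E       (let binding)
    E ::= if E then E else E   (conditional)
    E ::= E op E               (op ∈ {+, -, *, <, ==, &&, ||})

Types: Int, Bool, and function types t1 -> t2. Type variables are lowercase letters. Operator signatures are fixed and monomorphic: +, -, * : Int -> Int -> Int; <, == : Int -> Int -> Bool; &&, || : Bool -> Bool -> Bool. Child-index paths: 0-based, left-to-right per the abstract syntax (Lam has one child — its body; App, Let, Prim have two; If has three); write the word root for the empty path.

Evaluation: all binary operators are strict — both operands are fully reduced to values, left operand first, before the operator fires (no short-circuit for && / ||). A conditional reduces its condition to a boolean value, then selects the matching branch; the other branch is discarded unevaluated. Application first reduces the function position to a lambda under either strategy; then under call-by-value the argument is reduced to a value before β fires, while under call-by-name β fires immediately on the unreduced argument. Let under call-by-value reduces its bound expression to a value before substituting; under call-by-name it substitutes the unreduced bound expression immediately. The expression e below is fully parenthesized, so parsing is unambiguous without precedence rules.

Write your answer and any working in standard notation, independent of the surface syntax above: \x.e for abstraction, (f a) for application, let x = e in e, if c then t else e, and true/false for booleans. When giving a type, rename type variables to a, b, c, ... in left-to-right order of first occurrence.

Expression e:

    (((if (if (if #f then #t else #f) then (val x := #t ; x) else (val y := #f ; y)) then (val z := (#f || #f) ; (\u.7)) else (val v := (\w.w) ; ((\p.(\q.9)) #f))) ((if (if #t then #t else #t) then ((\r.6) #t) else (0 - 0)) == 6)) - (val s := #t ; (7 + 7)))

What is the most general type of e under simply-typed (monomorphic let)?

Answer: Int

Trace:
  unify Bool ~ Bool
  unify Bool ~ Bool
  unify Bool ~ Bool
let x : Bool
x : Bool
let y : Bool
y : Bool
  unify Bool ~ Bool
  unify Bool ~ Bool
  unify Bool ~ Bool
  unify Bool ~ Bool
let z : Bool
\u._ : a -> Int
w : b
\w._ : b -> b
let v : b -> b
\q._ : d -> Int
\p._ : c -> d -> Int
  unify c -> d -> Int ~ Bool -> e
  unify c ~ Bool
  unify d -> Int ~ e
_ _ : d -> Int
  unify a -> Int ~ d -> Int
  unify a ~ d
  unify Int ~ Int
  unify Bool ~ Bool
  unify Bool ~ Bool
  unify Bool ~ Bool
\r._ : f -> Int
  unify f -> Int ~ Bool -> g
  unify f ~ Bool
  unify Int ~ g
_ _ : Int
  unify Int ~ Int
  unify Int ~ Int
  unify Int ~ Int
  unify Int ~ Int
  unify Int ~ Int
  unify d -> Int ~ Bool -> h
  unify d ~ Bool
  unify Int ~ h
_ _ : Int
  unify Int ~ Int
let s : Bool
  unify Int ~ Int
  unify Int ~ Int
  unify Int ~ Int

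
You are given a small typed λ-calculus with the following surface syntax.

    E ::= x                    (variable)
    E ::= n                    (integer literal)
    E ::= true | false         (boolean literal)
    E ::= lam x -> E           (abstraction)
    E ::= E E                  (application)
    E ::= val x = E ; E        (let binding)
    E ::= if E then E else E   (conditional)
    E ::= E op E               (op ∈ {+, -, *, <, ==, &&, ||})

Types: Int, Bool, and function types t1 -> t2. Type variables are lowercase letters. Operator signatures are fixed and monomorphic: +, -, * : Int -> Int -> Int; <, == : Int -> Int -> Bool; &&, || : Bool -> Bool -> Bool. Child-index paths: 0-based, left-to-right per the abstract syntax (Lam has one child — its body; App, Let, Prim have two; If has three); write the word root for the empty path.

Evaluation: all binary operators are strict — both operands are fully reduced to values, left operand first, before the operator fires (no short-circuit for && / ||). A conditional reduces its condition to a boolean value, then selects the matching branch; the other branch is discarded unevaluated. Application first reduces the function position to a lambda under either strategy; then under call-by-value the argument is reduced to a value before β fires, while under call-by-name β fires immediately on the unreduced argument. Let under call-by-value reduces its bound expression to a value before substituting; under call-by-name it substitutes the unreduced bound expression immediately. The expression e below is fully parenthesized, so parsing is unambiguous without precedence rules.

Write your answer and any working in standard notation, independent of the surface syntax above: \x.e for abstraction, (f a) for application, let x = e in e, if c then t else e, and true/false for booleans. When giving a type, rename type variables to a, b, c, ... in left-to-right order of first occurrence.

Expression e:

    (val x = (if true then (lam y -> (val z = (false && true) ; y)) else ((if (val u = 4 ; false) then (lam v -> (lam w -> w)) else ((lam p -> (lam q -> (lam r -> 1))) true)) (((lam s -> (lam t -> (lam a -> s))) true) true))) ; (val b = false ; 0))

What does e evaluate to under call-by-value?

Trace:
step 0: (let x = (if true then (\y.(let z = (false && true) in y)) else ((if (let u = 4 in false) then (\v.(\w.w)) else ((\p.(\q.(\r.1))) true)) (((\s.(\t.(\a.s))) true) true))) in (let b = false in 0))
step 1: [if@0] (let x = (\y.(let z = (false && true) in y)) in (let b = false in 0))
step 2: [let@root] (let b = false in 0)
step 3: [let@root] 0

Answer: 0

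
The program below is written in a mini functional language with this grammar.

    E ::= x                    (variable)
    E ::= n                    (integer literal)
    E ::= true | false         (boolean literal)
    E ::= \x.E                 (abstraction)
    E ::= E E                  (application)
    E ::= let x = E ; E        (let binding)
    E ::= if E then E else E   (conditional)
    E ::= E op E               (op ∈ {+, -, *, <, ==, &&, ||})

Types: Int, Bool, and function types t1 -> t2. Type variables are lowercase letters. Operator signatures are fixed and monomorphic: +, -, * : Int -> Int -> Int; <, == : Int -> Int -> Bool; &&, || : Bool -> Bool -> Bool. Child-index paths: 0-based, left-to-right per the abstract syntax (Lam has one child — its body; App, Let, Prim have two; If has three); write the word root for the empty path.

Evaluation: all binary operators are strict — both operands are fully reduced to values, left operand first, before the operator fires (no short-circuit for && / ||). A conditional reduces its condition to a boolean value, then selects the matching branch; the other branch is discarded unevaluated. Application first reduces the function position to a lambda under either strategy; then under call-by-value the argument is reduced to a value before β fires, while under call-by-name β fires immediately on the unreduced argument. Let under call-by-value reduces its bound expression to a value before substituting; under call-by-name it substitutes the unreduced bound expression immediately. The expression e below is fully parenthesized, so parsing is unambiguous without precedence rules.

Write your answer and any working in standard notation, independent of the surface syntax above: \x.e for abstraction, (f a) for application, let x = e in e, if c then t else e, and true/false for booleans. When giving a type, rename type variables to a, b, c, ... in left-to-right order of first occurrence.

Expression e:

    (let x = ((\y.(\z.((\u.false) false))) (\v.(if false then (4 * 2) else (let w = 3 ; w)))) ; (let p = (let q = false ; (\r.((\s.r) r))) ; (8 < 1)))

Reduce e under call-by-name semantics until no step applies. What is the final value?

Answer: false

Derivation:
step 0: (let x = ((\y.(\z.((\u.false) false))) (\v.(if false then (4 * 2) else (let w = 3 in w)))) in (let p = (let q = false in (\r.((\s.r) r))) in (8 < 1)))
step 1: [let@root] (let p = (let q = false in (\r.((\s.r) r))) in (8 < 1))
step 2: [let@root] (8 < 1)
step 3: [delta@root] false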